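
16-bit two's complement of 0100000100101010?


Original: 0100000100101010
Step 1 - Invert all bits: 1011111011010101
Step 2 - Add 1: 1011111011010101 + 1
= 1011111011010110 (represents -16682)


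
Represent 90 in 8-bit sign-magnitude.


Sign bit: 0 (positive)
Magnitude: 90 = 1011010
= 01011010


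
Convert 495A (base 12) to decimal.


Positional values (base 12):
  A × 12^0 = 10 × 1 = 10
  5 × 12^1 = 5 × 12 = 60
  9 × 12^2 = 9 × 144 = 1296
  4 × 12^3 = 4 × 1728 = 6912
Sum = 10 + 60 + 1296 + 6912
= 8278


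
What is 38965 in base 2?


Divide by 2 repeatedly:
38965 ÷ 2 = 19482 remainder 1
19482 ÷ 2 = 9741 remainder 0
9741 ÷ 2 = 4870 remainder 1
4870 ÷ 2 = 2435 remainder 0
2435 ÷ 2 = 1217 remainder 1
1217 ÷ 2 = 608 remainder 1
608 ÷ 2 = 304 remainder 0
304 ÷ 2 = 152 remainder 0
152 ÷ 2 = 76 remainder 0
76 ÷ 2 = 38 remainder 0
38 ÷ 2 = 19 remainder 0
19 ÷ 2 = 9 remainder 1
9 ÷ 2 = 4 remainder 1
4 ÷ 2 = 2 remainder 0
2 ÷ 2 = 1 remainder 0
1 ÷ 2 = 0 remainder 1
Reading remainders bottom-up:
= 1001100000110101


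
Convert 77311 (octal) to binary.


Each octal digit → 3 binary bits:
  7 = 111
  7 = 111
  3 = 011
  1 = 001
  1 = 001
Concatenate: 111 111 011 001 001
= 111111011001001


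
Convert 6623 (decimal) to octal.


Divide by 8 repeatedly:
6623 ÷ 8 = 827 remainder 7
827 ÷ 8 = 103 remainder 3
103 ÷ 8 = 12 remainder 7
12 ÷ 8 = 1 remainder 4
1 ÷ 8 = 0 remainder 1
Reading remainders bottom-up:
= 0o14737


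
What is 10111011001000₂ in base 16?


Group into 4-bit nibbles: 0010111011001000
  0010 = 2
  1110 = E
  1100 = C
  1000 = 8
= 0x2EC8


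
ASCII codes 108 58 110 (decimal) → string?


Codes (decimal): 108 58 110
Per-code ASCII lookup:
  108  (range 97-122: lowercase, 108 - 97 = 11) → 'l'
  58  (special character) → ':'
  110  (range 97-122: lowercase, 110 - 97 = 13) → 'n'
= 'l:n'


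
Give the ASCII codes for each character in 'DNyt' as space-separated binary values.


String: 'DNyt'  (4 characters)
Per-character ASCII lookup:
  'D': uppercase starts at 65: 'D' = 65 + 3 = 68 → 1000100
  'N': uppercase starts at 65: 'N' = 65 + 13 = 78 → 1001110
  'y': lowercase starts at 97: 'y' = 97 + 24 = 121 → 1111001
  't': lowercase starts at 97: 't' = 97 + 19 = 116 → 1110100
= 1000100 1001110 1111001 1110100


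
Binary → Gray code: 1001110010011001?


Binary: 1001110010011001
Gray code: G = B XOR (B >> 1)
B >> 1 = 0100111001001100
1001110010011001 XOR 0100111001001100:
  1 XOR 0 = 1
  0 XOR 1 = 1
  0 XOR 0 = 0
  1 XOR 0 = 1
  1 XOR 1 = 0
  1 XOR 1 = 0
  0 XOR 1 = 1
  0 XOR 0 = 0
  1 XOR 0 = 1
  0 XOR 1 = 1
  0 XOR 0 = 0
  1 XOR 0 = 1
  1 XOR 1 = 0
  0 XOR 1 = 1
  0 XOR 0 = 0
  1 XOR 0 = 1
= 1101001011010101


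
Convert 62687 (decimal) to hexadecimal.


Divide by 16 repeatedly:
62687 ÷ 16 = 3917 remainder 15 (F)
3917 ÷ 16 = 244 remainder 13 (D)
244 ÷ 16 = 15 remainder 4 (4)
15 ÷ 16 = 0 remainder 15 (F)
Reading remainders bottom-up:
= 0xF4DF


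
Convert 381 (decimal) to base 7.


Divide by 7 repeatedly:
381 ÷ 7 = 54 remainder 3
54 ÷ 7 = 7 remainder 5
7 ÷ 7 = 1 remainder 0
1 ÷ 7 = 0 remainder 1
Reading remainders bottom-up:
= 1053


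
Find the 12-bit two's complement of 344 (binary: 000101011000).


Original: 000101011000
Step 1 - Invert all bits: 111010100111
Step 2 - Add 1: 111010100111 + 1
= 111010101000 (represents -344)


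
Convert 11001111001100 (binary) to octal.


Group into 3-bit groups: 011001111001100
  011 = 3
  001 = 1
  111 = 7
  001 = 1
  100 = 4
= 0o31714


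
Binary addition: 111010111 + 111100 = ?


Align and add column by column (LSB to MSB, carry propagating):
  0111010111
+ 0000111100
  ----------
  col 0: 1 + 0 + 0 (carry in) = 1 → bit 1, carry out 0
  col 1: 1 + 0 + 0 (carry in) = 1 → bit 1, carry out 0
  col 2: 1 + 1 + 0 (carry in) = 2 → bit 0, carry out 1
  col 3: 0 + 1 + 1 (carry in) = 2 → bit 0, carry out 1
  col 4: 1 + 1 + 1 (carry in) = 3 → bit 1, carry out 1
  col 5: 0 + 1 + 1 (carry in) = 2 → bit 0, carry out 1
  col 6: 1 + 0 + 1 (carry in) = 2 → bit 0, carry out 1
  col 7: 1 + 0 + 1 (carry in) = 2 → bit 0, carry out 1
  col 8: 1 + 0 + 1 (carry in) = 2 → bit 0, carry out 1
  col 9: 0 + 0 + 1 (carry in) = 1 → bit 1, carry out 0
Reading bits MSB→LSB: 1000010011
Strip leading zeros: 1000010011
= 1000010011


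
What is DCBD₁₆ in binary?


Each hex digit → 4 binary bits:
  D = 1101
  C = 1100
  B = 1011
  D = 1101
Concatenate: 1101 1100 1011 1101
= 1101110010111101


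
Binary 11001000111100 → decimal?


Positional values:
Bit 2: 1 × 2^2 = 4
Bit 3: 1 × 2^3 = 8
Bit 4: 1 × 2^4 = 16
Bit 5: 1 × 2^5 = 32
Bit 9: 1 × 2^9 = 512
Bit 12: 1 × 2^12 = 4096
Bit 13: 1 × 2^13 = 8192
Sum = 4 + 8 + 16 + 32 + 512 + 4096 + 8192
= 12860


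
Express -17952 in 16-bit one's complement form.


Original: 0100011000100000
Invert all bits:
  bit 0: 0 → 1
  bit 1: 1 → 0
  bit 2: 0 → 1
  bit 3: 0 → 1
  bit 4: 0 → 1
  bit 5: 1 → 0
  bit 6: 1 → 0
  bit 7: 0 → 1
  bit 8: 0 → 1
  bit 9: 0 → 1
  bit 10: 1 → 0
  bit 11: 0 → 1
  bit 12: 0 → 1
  bit 13: 0 → 1
  bit 14: 0 → 1
  bit 15: 0 → 1
= 1011100111011111


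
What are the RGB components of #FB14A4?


Hex: #FB14A4
R = FB₁₆ = 251
G = 14₁₆ = 20
B = A4₁₆ = 164
= RGB(251, 20, 164)


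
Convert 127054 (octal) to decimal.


Positional values:
Position 0: 4 × 8^0 = 4
Position 1: 5 × 8^1 = 40
Position 2: 0 × 8^2 = 0
Position 3: 7 × 8^3 = 3584
Position 4: 2 × 8^4 = 8192
Position 5: 1 × 8^5 = 32768
Sum = 4 + 40 + 0 + 3584 + 8192 + 32768
= 44588


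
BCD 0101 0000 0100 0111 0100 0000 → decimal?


Each 4-bit group → digit:
  0101 → 5
  0000 → 0
  0100 → 4
  0111 → 7
  0100 → 4
  0000 → 0
= 504740


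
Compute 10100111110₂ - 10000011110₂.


Align and subtract column by column (LSB to MSB, borrowing when needed):
  10100111110
- 10000011110
  -----------
  col 0: (0 - 0 borrow-in) - 0 → 0 - 0 = 0, borrow out 0
  col 1: (1 - 0 borrow-in) - 1 → 1 - 1 = 0, borrow out 0
  col 2: (1 - 0 borrow-in) - 1 → 1 - 1 = 0, borrow out 0
  col 3: (1 - 0 borrow-in) - 1 → 1 - 1 = 0, borrow out 0
  col 4: (1 - 0 borrow-in) - 1 → 1 - 1 = 0, borrow out 0
  col 5: (1 - 0 borrow-in) - 0 → 1 - 0 = 1, borrow out 0
  col 6: (0 - 0 borrow-in) - 0 → 0 - 0 = 0, borrow out 0
  col 7: (0 - 0 borrow-in) - 0 → 0 - 0 = 0, borrow out 0
  col 8: (1 - 0 borrow-in) - 0 → 1 - 0 = 1, borrow out 0
  col 9: (0 - 0 borrow-in) - 0 → 0 - 0 = 0, borrow out 0
  col 10: (1 - 0 borrow-in) - 1 → 1 - 1 = 0, borrow out 0
Reading bits MSB→LSB: 00100100000
Strip leading zeros: 100100000
= 100100000


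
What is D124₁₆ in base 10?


Positional values:
Position 0: 4 × 16^0 = 4 × 1 = 4
Position 1: 2 × 16^1 = 2 × 16 = 32
Position 2: 1 × 16^2 = 1 × 256 = 256
Position 3: D × 16^3 = 13 × 4096 = 53248
Sum = 4 + 32 + 256 + 53248
= 53540


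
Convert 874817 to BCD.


Each digit → 4-bit binary:
  8 → 1000
  7 → 0111
  4 → 0100
  8 → 1000
  1 → 0001
  7 → 0111
= 1000 0111 0100 1000 0001 0111


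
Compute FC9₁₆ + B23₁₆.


Align and add column by column (LSB to MSB, each column mod 16 with carry):
  0FC9
+ 0B23
  ----
  col 0: 9(9) + 3(3) + 0 (carry in) = 12 → C(12), carry out 0
  col 1: C(12) + 2(2) + 0 (carry in) = 14 → E(14), carry out 0
  col 2: F(15) + B(11) + 0 (carry in) = 26 → A(10), carry out 1
  col 3: 0(0) + 0(0) + 1 (carry in) = 1 → 1(1), carry out 0
Reading digits MSB→LSB: 1AEC
Strip leading zeros: 1AEC
= 0x1AEC


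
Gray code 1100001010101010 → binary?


Gray code: 1100001010101010
MSB stays the same: 1
Each subsequent bit = prev_binary XOR current_gray:
  B[1] = 1 XOR 1 = 0
  B[2] = 0 XOR 0 = 0
  B[3] = 0 XOR 0 = 0
  B[4] = 0 XOR 0 = 0
  B[5] = 0 XOR 0 = 0
  B[6] = 0 XOR 1 = 1
  B[7] = 1 XOR 0 = 1
  B[8] = 1 XOR 1 = 0
  B[9] = 0 XOR 0 = 0
  B[10] = 0 XOR 1 = 1
  B[11] = 1 XOR 0 = 1
  B[12] = 1 XOR 1 = 0
  B[13] = 0 XOR 0 = 0
  B[14] = 0 XOR 1 = 1
  B[15] = 1 XOR 0 = 1
= 1000001100110011 (33587 decimal)


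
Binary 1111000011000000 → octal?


Group into 3-bit groups: 001111000011000000
  001 = 1
  111 = 7
  000 = 0
  011 = 3
  000 = 0
  000 = 0
= 0o170300


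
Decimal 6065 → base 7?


Divide by 7 repeatedly:
6065 ÷ 7 = 866 remainder 3
866 ÷ 7 = 123 remainder 5
123 ÷ 7 = 17 remainder 4
17 ÷ 7 = 2 remainder 3
2 ÷ 7 = 0 remainder 2
Reading remainders bottom-up:
= 23453


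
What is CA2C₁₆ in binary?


Each hex digit → 4 binary bits:
  C = 1100
  A = 1010
  2 = 0010
  C = 1100
Concatenate: 1100 1010 0010 1100
= 1100101000101100


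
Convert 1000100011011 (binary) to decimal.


Positional values:
Bit 0: 1 × 2^0 = 1
Bit 1: 1 × 2^1 = 2
Bit 3: 1 × 2^3 = 8
Bit 4: 1 × 2^4 = 16
Bit 8: 1 × 2^8 = 256
Bit 12: 1 × 2^12 = 4096
Sum = 1 + 2 + 8 + 16 + 256 + 4096
= 4379


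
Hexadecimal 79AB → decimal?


Positional values:
Position 0: B × 16^0 = 11 × 1 = 11
Position 1: A × 16^1 = 10 × 16 = 160
Position 2: 9 × 16^2 = 9 × 256 = 2304
Position 3: 7 × 16^3 = 7 × 4096 = 28672
Sum = 11 + 160 + 2304 + 28672
= 31147


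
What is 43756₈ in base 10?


Positional values:
Position 0: 6 × 8^0 = 6
Position 1: 5 × 8^1 = 40
Position 2: 7 × 8^2 = 448
Position 3: 3 × 8^3 = 1536
Position 4: 4 × 8^4 = 16384
Sum = 6 + 40 + 448 + 1536 + 16384
= 18414


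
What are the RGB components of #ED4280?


Hex: #ED4280
R = ED₁₆ = 237
G = 42₁₆ = 66
B = 80₁₆ = 128
= RGB(237, 66, 128)


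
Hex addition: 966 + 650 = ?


Align and add column by column (LSB to MSB, each column mod 16 with carry):
  0966
+ 0650
  ----
  col 0: 6(6) + 0(0) + 0 (carry in) = 6 → 6(6), carry out 0
  col 1: 6(6) + 5(5) + 0 (carry in) = 11 → B(11), carry out 0
  col 2: 9(9) + 6(6) + 0 (carry in) = 15 → F(15), carry out 0
  col 3: 0(0) + 0(0) + 0 (carry in) = 0 → 0(0), carry out 0
Reading digits MSB→LSB: 0FB6
Strip leading zeros: FB6
= 0xFB6


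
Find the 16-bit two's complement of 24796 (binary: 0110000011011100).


Original: 0110000011011100
Step 1 - Invert all bits: 1001111100100011
Step 2 - Add 1: 1001111100100011 + 1
= 1001111100100100 (represents -24796)


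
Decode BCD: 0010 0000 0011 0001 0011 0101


Each 4-bit group → digit:
  0010 → 2
  0000 → 0
  0011 → 3
  0001 → 1
  0011 → 3
  0101 → 5
= 203135


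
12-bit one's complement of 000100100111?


Original: 000100100111
Invert all bits:
  bit 0: 0 → 1
  bit 1: 0 → 1
  bit 2: 0 → 1
  bit 3: 1 → 0
  bit 4: 0 → 1
  bit 5: 0 → 1
  bit 6: 1 → 0
  bit 7: 0 → 1
  bit 8: 0 → 1
  bit 9: 1 → 0
  bit 10: 1 → 0
  bit 11: 1 → 0
= 111011011000


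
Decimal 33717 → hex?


Divide by 16 repeatedly:
33717 ÷ 16 = 2107 remainder 5 (5)
2107 ÷ 16 = 131 remainder 11 (B)
131 ÷ 16 = 8 remainder 3 (3)
8 ÷ 16 = 0 remainder 8 (8)
Reading remainders bottom-up:
= 0x83B5


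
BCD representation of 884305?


Each digit → 4-bit binary:
  8 → 1000
  8 → 1000
  4 → 0100
  3 → 0011
  0 → 0000
  5 → 0101
= 1000 1000 0100 0011 0000 0101


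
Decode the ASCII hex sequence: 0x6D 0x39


Codes (hex): 0x6D 0x39
Per-code ASCII lookup:
  0x6D = 109  (range 97-122: lowercase, 109 - 97 = 12) → 'm'
  0x39 = 57  (range 48-57: digits, 57 - 48 = 9) → '9'
= 'm9'


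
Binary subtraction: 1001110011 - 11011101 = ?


Align and subtract column by column (LSB to MSB, borrowing when needed):
  1001110011
- 0011011101
  ----------
  col 0: (1 - 0 borrow-in) - 1 → 1 - 1 = 0, borrow out 0
  col 1: (1 - 0 borrow-in) - 0 → 1 - 0 = 1, borrow out 0
  col 2: (0 - 0 borrow-in) - 1 → borrow from next column: (0+2) - 1 = 1, borrow out 1
  col 3: (0 - 1 borrow-in) - 1 → borrow from next column: (-1+2) - 1 = 0, borrow out 1
  col 4: (1 - 1 borrow-in) - 1 → borrow from next column: (0+2) - 1 = 1, borrow out 1
  col 5: (1 - 1 borrow-in) - 0 → 0 - 0 = 0, borrow out 0
  col 6: (1 - 0 borrow-in) - 1 → 1 - 1 = 0, borrow out 0
  col 7: (0 - 0 borrow-in) - 1 → borrow from next column: (0+2) - 1 = 1, borrow out 1
  col 8: (0 - 1 borrow-in) - 0 → borrow from next column: (-1+2) - 0 = 1, borrow out 1
  col 9: (1 - 1 borrow-in) - 0 → 0 - 0 = 0, borrow out 0
Reading bits MSB→LSB: 0110010110
Strip leading zeros: 110010110
= 110010110


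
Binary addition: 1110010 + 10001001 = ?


Align and add column by column (LSB to MSB, carry propagating):
  001110010
+ 010001001
  ---------
  col 0: 0 + 1 + 0 (carry in) = 1 → bit 1, carry out 0
  col 1: 1 + 0 + 0 (carry in) = 1 → bit 1, carry out 0
  col 2: 0 + 0 + 0 (carry in) = 0 → bit 0, carry out 0
  col 3: 0 + 1 + 0 (carry in) = 1 → bit 1, carry out 0
  col 4: 1 + 0 + 0 (carry in) = 1 → bit 1, carry out 0
  col 5: 1 + 0 + 0 (carry in) = 1 → bit 1, carry out 0
  col 6: 1 + 0 + 0 (carry in) = 1 → bit 1, carry out 0
  col 7: 0 + 1 + 0 (carry in) = 1 → bit 1, carry out 0
  col 8: 0 + 0 + 0 (carry in) = 0 → bit 0, carry out 0
Reading bits MSB→LSB: 011111011
Strip leading zeros: 11111011
= 11111011


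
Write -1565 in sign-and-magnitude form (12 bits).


Sign bit: 1 (negative)
Magnitude: 1565 = 11000011101
= 111000011101


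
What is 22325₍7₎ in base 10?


Positional values (base 7):
  5 × 7^0 = 5 × 1 = 5
  2 × 7^1 = 2 × 7 = 14
  3 × 7^2 = 3 × 49 = 147
  2 × 7^3 = 2 × 343 = 686
  2 × 7^4 = 2 × 2401 = 4802
Sum = 5 + 14 + 147 + 686 + 4802
= 5654


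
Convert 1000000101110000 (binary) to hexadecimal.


Group into 4-bit nibbles: 1000000101110000
  1000 = 8
  0001 = 1
  0111 = 7
  0000 = 0
= 0x8170


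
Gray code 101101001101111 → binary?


Gray code: 101101001101111
MSB stays the same: 1
Each subsequent bit = prev_binary XOR current_gray:
  B[1] = 1 XOR 0 = 1
  B[2] = 1 XOR 1 = 0
  B[3] = 0 XOR 1 = 1
  B[4] = 1 XOR 0 = 1
  B[5] = 1 XOR 1 = 0
  B[6] = 0 XOR 0 = 0
  B[7] = 0 XOR 0 = 0
  B[8] = 0 XOR 1 = 1
  B[9] = 1 XOR 1 = 0
  B[10] = 0 XOR 0 = 0
  B[11] = 0 XOR 1 = 1
  B[12] = 1 XOR 1 = 0
  B[13] = 0 XOR 1 = 1
  B[14] = 1 XOR 1 = 0
= 110110001001010 (27722 decimal)


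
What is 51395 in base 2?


Divide by 2 repeatedly:
51395 ÷ 2 = 25697 remainder 1
25697 ÷ 2 = 12848 remainder 1
12848 ÷ 2 = 6424 remainder 0
6424 ÷ 2 = 3212 remainder 0
3212 ÷ 2 = 1606 remainder 0
1606 ÷ 2 = 803 remainder 0
803 ÷ 2 = 401 remainder 1
401 ÷ 2 = 200 remainder 1
200 ÷ 2 = 100 remainder 0
100 ÷ 2 = 50 remainder 0
50 ÷ 2 = 25 remainder 0
25 ÷ 2 = 12 remainder 1
12 ÷ 2 = 6 remainder 0
6 ÷ 2 = 3 remainder 0
3 ÷ 2 = 1 remainder 1
1 ÷ 2 = 0 remainder 1
Reading remainders bottom-up:
= 1100100011000011


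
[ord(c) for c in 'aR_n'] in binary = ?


String: 'aR_n'  (4 characters)
Per-character ASCII lookup:
  'a': lowercase starts at 97: 'a' = 97 + 0 = 97 → 1100001
  'R': uppercase starts at 65: 'R' = 65 + 17 = 82 → 1010010
  '_': special character: '_' = 95 → 1011111
  'n': lowercase starts at 97: 'n' = 97 + 13 = 110 → 1101110
= 1100001 1010010 1011111 1101110


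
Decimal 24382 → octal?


Divide by 8 repeatedly:
24382 ÷ 8 = 3047 remainder 6
3047 ÷ 8 = 380 remainder 7
380 ÷ 8 = 47 remainder 4
47 ÷ 8 = 5 remainder 7
5 ÷ 8 = 0 remainder 5
Reading remainders bottom-up:
= 0o57476


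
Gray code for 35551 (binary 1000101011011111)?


Binary: 1000101011011111
Gray code: G = B XOR (B >> 1)
B >> 1 = 0100010101101111
1000101011011111 XOR 0100010101101111:
  1 XOR 0 = 1
  0 XOR 1 = 1
  0 XOR 0 = 0
  0 XOR 0 = 0
  1 XOR 0 = 1
  0 XOR 1 = 1
  1 XOR 0 = 1
  0 XOR 1 = 1
  1 XOR 0 = 1
  1 XOR 1 = 0
  0 XOR 1 = 1
  1 XOR 0 = 1
  1 XOR 1 = 0
  1 XOR 1 = 0
  1 XOR 1 = 0
  1 XOR 1 = 0
= 1100111110110000


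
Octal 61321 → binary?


Each octal digit → 3 binary bits:
  6 = 110
  1 = 001
  3 = 011
  2 = 010
  1 = 001
Concatenate: 110 001 011 010 001
= 110001011010001


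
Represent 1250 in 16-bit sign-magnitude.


Sign bit: 0 (positive)
Magnitude: 1250 = 000010011100010
= 0000010011100010


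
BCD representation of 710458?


Each digit → 4-bit binary:
  7 → 0111
  1 → 0001
  0 → 0000
  4 → 0100
  5 → 0101
  8 → 1000
= 0111 0001 0000 0100 0101 1000


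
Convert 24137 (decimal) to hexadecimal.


Divide by 16 repeatedly:
24137 ÷ 16 = 1508 remainder 9 (9)
1508 ÷ 16 = 94 remainder 4 (4)
94 ÷ 16 = 5 remainder 14 (E)
5 ÷ 16 = 0 remainder 5 (5)
Reading remainders bottom-up:
= 0x5E49


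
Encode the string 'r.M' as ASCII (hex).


String: 'r.M'  (3 characters)
Per-character ASCII lookup:
  'r': lowercase starts at 97: 'r' = 97 + 17 = 114 → 0x72
  '.': special character: '.' = 46 → 0x2E
  'M': uppercase starts at 65: 'M' = 65 + 12 = 77 → 0x4D
= 0x72 0x2E 0x4D


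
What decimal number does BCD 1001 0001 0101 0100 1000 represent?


Each 4-bit group → digit:
  1001 → 9
  0001 → 1
  0101 → 5
  0100 → 4
  1000 → 8
= 91548


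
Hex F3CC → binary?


Each hex digit → 4 binary bits:
  F = 1111
  3 = 0011
  C = 1100
  C = 1100
Concatenate: 1111 0011 1100 1100
= 1111001111001100


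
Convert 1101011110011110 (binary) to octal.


Group into 3-bit groups: 001101011110011110
  001 = 1
  101 = 5
  011 = 3
  110 = 6
  011 = 3
  110 = 6
= 0o153636


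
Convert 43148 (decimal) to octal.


Divide by 8 repeatedly:
43148 ÷ 8 = 5393 remainder 4
5393 ÷ 8 = 674 remainder 1
674 ÷ 8 = 84 remainder 2
84 ÷ 8 = 10 remainder 4
10 ÷ 8 = 1 remainder 2
1 ÷ 8 = 0 remainder 1
Reading remainders bottom-up:
= 0o124214


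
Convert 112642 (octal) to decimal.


Positional values:
Position 0: 2 × 8^0 = 2
Position 1: 4 × 8^1 = 32
Position 2: 6 × 8^2 = 384
Position 3: 2 × 8^3 = 1024
Position 4: 1 × 8^4 = 4096
Position 5: 1 × 8^5 = 32768
Sum = 2 + 32 + 384 + 1024 + 4096 + 32768
= 38306


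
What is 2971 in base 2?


Divide by 2 repeatedly:
2971 ÷ 2 = 1485 remainder 1
1485 ÷ 2 = 742 remainder 1
742 ÷ 2 = 371 remainder 0
371 ÷ 2 = 185 remainder 1
185 ÷ 2 = 92 remainder 1
92 ÷ 2 = 46 remainder 0
46 ÷ 2 = 23 remainder 0
23 ÷ 2 = 11 remainder 1
11 ÷ 2 = 5 remainder 1
5 ÷ 2 = 2 remainder 1
2 ÷ 2 = 1 remainder 0
1 ÷ 2 = 0 remainder 1
Reading remainders bottom-up:
= 101110011011


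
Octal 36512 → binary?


Each octal digit → 3 binary bits:
  3 = 011
  6 = 110
  5 = 101
  1 = 001
  2 = 010
Concatenate: 011 110 101 001 010
= 011110101001010


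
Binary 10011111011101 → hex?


Group into 4-bit nibbles: 0010011111011101
  0010 = 2
  0111 = 7
  1101 = D
  1101 = D
= 0x27DD


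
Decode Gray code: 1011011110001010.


Gray code: 1011011110001010
MSB stays the same: 1
Each subsequent bit = prev_binary XOR current_gray:
  B[1] = 1 XOR 0 = 1
  B[2] = 1 XOR 1 = 0
  B[3] = 0 XOR 1 = 1
  B[4] = 1 XOR 0 = 1
  B[5] = 1 XOR 1 = 0
  B[6] = 0 XOR 1 = 1
  B[7] = 1 XOR 1 = 0
  B[8] = 0 XOR 1 = 1
  B[9] = 1 XOR 0 = 1
  B[10] = 1 XOR 0 = 1
  B[11] = 1 XOR 0 = 1
  B[12] = 1 XOR 1 = 0
  B[13] = 0 XOR 0 = 0
  B[14] = 0 XOR 1 = 1
  B[15] = 1 XOR 0 = 1
= 1101101011110011 (56051 decimal)


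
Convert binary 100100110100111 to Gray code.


Binary: 100100110100111
Gray code: G = B XOR (B >> 1)
B >> 1 = 010010011010011
100100110100111 XOR 010010011010011:
  1 XOR 0 = 1
  0 XOR 1 = 1
  0 XOR 0 = 0
  1 XOR 0 = 1
  0 XOR 1 = 1
  0 XOR 0 = 0
  1 XOR 0 = 1
  1 XOR 1 = 0
  0 XOR 1 = 1
  1 XOR 0 = 1
  0 XOR 1 = 1
  0 XOR 0 = 0
  1 XOR 0 = 1
  1 XOR 1 = 0
  1 XOR 1 = 0
= 110110101110100


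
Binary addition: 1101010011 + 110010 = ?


Align and add column by column (LSB to MSB, carry propagating):
  01101010011
+ 00000110010
  -----------
  col 0: 1 + 0 + 0 (carry in) = 1 → bit 1, carry out 0
  col 1: 1 + 1 + 0 (carry in) = 2 → bit 0, carry out 1
  col 2: 0 + 0 + 1 (carry in) = 1 → bit 1, carry out 0
  col 3: 0 + 0 + 0 (carry in) = 0 → bit 0, carry out 0
  col 4: 1 + 1 + 0 (carry in) = 2 → bit 0, carry out 1
  col 5: 0 + 1 + 1 (carry in) = 2 → bit 0, carry out 1
  col 6: 1 + 0 + 1 (carry in) = 2 → bit 0, carry out 1
  col 7: 0 + 0 + 1 (carry in) = 1 → bit 1, carry out 0
  col 8: 1 + 0 + 0 (carry in) = 1 → bit 1, carry out 0
  col 9: 1 + 0 + 0 (carry in) = 1 → bit 1, carry out 0
  col 10: 0 + 0 + 0 (carry in) = 0 → bit 0, carry out 0
Reading bits MSB→LSB: 01110000101
Strip leading zeros: 1110000101
= 1110000101


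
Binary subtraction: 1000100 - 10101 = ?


Align and subtract column by column (LSB to MSB, borrowing when needed):
  1000100
- 0010101
  -------
  col 0: (0 - 0 borrow-in) - 1 → borrow from next column: (0+2) - 1 = 1, borrow out 1
  col 1: (0 - 1 borrow-in) - 0 → borrow from next column: (-1+2) - 0 = 1, borrow out 1
  col 2: (1 - 1 borrow-in) - 1 → borrow from next column: (0+2) - 1 = 1, borrow out 1
  col 3: (0 - 1 borrow-in) - 0 → borrow from next column: (-1+2) - 0 = 1, borrow out 1
  col 4: (0 - 1 borrow-in) - 1 → borrow from next column: (-1+2) - 1 = 0, borrow out 1
  col 5: (0 - 1 borrow-in) - 0 → borrow from next column: (-1+2) - 0 = 1, borrow out 1
  col 6: (1 - 1 borrow-in) - 0 → 0 - 0 = 0, borrow out 0
Reading bits MSB→LSB: 0101111
Strip leading zeros: 101111
= 101111


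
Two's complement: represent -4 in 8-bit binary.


Original: 00000100
Step 1 - Invert all bits: 11111011
Step 2 - Add 1: 11111011 + 1
= 11111100 (represents -4)


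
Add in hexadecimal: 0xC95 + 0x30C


Align and add column by column (LSB to MSB, each column mod 16 with carry):
  0C95
+ 030C
  ----
  col 0: 5(5) + C(12) + 0 (carry in) = 17 → 1(1), carry out 1
  col 1: 9(9) + 0(0) + 1 (carry in) = 10 → A(10), carry out 0
  col 2: C(12) + 3(3) + 0 (carry in) = 15 → F(15), carry out 0
  col 3: 0(0) + 0(0) + 0 (carry in) = 0 → 0(0), carry out 0
Reading digits MSB→LSB: 0FA1
Strip leading zeros: FA1
= 0xFA1


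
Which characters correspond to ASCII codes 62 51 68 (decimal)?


Codes (decimal): 62 51 68
Per-code ASCII lookup:
  62  (special character) → '>'
  51  (range 48-57: digits, 51 - 48 = 3) → '3'
  68  (range 65-90: uppercase, 68 - 65 = 3) → 'D'
= '>3D'


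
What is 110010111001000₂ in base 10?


Positional values:
Bit 3: 1 × 2^3 = 8
Bit 6: 1 × 2^6 = 64
Bit 7: 1 × 2^7 = 128
Bit 8: 1 × 2^8 = 256
Bit 10: 1 × 2^10 = 1024
Bit 13: 1 × 2^13 = 8192
Bit 14: 1 × 2^14 = 16384
Sum = 8 + 64 + 128 + 256 + 1024 + 8192 + 16384
= 26056


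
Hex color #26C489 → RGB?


Hex: #26C489
R = 26₁₆ = 38
G = C4₁₆ = 196
B = 89₁₆ = 137
= RGB(38, 196, 137)


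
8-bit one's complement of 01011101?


Original: 01011101
Invert all bits:
  bit 0: 0 → 1
  bit 1: 1 → 0
  bit 2: 0 → 1
  bit 3: 1 → 0
  bit 4: 1 → 0
  bit 5: 1 → 0
  bit 6: 0 → 1
  bit 7: 1 → 0
= 10100010


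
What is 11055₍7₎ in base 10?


Positional values (base 7):
  5 × 7^0 = 5 × 1 = 5
  5 × 7^1 = 5 × 7 = 35
  0 × 7^2 = 0 × 49 = 0
  1 × 7^3 = 1 × 343 = 343
  1 × 7^4 = 1 × 2401 = 2401
Sum = 5 + 35 + 0 + 343 + 2401
= 2784


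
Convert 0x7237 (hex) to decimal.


Positional values:
Position 0: 7 × 16^0 = 7 × 1 = 7
Position 1: 3 × 16^1 = 3 × 16 = 48
Position 2: 2 × 16^2 = 2 × 256 = 512
Position 3: 7 × 16^3 = 7 × 4096 = 28672
Sum = 7 + 48 + 512 + 28672
= 29239


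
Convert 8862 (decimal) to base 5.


Divide by 5 repeatedly:
8862 ÷ 5 = 1772 remainder 2
1772 ÷ 5 = 354 remainder 2
354 ÷ 5 = 70 remainder 4
70 ÷ 5 = 14 remainder 0
14 ÷ 5 = 2 remainder 4
2 ÷ 5 = 0 remainder 2
Reading remainders bottom-up:
= 240422


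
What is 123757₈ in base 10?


Positional values:
Position 0: 7 × 8^0 = 7
Position 1: 5 × 8^1 = 40
Position 2: 7 × 8^2 = 448
Position 3: 3 × 8^3 = 1536
Position 4: 2 × 8^4 = 8192
Position 5: 1 × 8^5 = 32768
Sum = 7 + 40 + 448 + 1536 + 8192 + 32768
= 42991


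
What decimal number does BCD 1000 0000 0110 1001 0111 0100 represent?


Each 4-bit group → digit:
  1000 → 8
  0000 → 0
  0110 → 6
  1001 → 9
  0111 → 7
  0100 → 4
= 806974


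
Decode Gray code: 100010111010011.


Gray code: 100010111010011
MSB stays the same: 1
Each subsequent bit = prev_binary XOR current_gray:
  B[1] = 1 XOR 0 = 1
  B[2] = 1 XOR 0 = 1
  B[3] = 1 XOR 0 = 1
  B[4] = 1 XOR 1 = 0
  B[5] = 0 XOR 0 = 0
  B[6] = 0 XOR 1 = 1
  B[7] = 1 XOR 1 = 0
  B[8] = 0 XOR 1 = 1
  B[9] = 1 XOR 0 = 1
  B[10] = 1 XOR 1 = 0
  B[11] = 0 XOR 0 = 0
  B[12] = 0 XOR 0 = 0
  B[13] = 0 XOR 1 = 1
  B[14] = 1 XOR 1 = 0
= 111100101100010 (31074 decimal)


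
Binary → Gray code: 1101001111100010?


Binary: 1101001111100010
Gray code: G = B XOR (B >> 1)
B >> 1 = 0110100111110001
1101001111100010 XOR 0110100111110001:
  1 XOR 0 = 1
  1 XOR 1 = 0
  0 XOR 1 = 1
  1 XOR 0 = 1
  0 XOR 1 = 1
  0 XOR 0 = 0
  1 XOR 0 = 1
  1 XOR 1 = 0
  1 XOR 1 = 0
  1 XOR 1 = 0
  1 XOR 1 = 0
  0 XOR 1 = 1
  0 XOR 0 = 0
  0 XOR 0 = 0
  1 XOR 0 = 1
  0 XOR 1 = 1
= 1011101000010011


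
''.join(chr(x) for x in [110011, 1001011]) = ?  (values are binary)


Codes (binary): 110011 1001011
Per-code ASCII lookup:
  110011 = 51  (range 48-57: digits, 51 - 48 = 3) → '3'
  1001011 = 75  (range 65-90: uppercase, 75 - 65 = 10) → 'K'
= '3K'


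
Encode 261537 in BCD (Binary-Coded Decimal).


Each digit → 4-bit binary:
  2 → 0010
  6 → 0110
  1 → 0001
  5 → 0101
  3 → 0011
  7 → 0111
= 0010 0110 0001 0101 0011 0111


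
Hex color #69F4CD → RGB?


Hex: #69F4CD
R = 69₁₆ = 105
G = F4₁₆ = 244
B = CD₁₆ = 205
= RGB(105, 244, 205)


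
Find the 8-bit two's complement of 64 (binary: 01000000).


Original: 01000000
Step 1 - Invert all bits: 10111111
Step 2 - Add 1: 10111111 + 1
= 11000000 (represents -64)


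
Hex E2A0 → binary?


Each hex digit → 4 binary bits:
  E = 1110
  2 = 0010
  A = 1010
  0 = 0000
Concatenate: 1110 0010 1010 0000
= 1110001010100000


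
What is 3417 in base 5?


Divide by 5 repeatedly:
3417 ÷ 5 = 683 remainder 2
683 ÷ 5 = 136 remainder 3
136 ÷ 5 = 27 remainder 1
27 ÷ 5 = 5 remainder 2
5 ÷ 5 = 1 remainder 0
1 ÷ 5 = 0 remainder 1
Reading remainders bottom-up:
= 102132


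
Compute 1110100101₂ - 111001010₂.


Align and subtract column by column (LSB to MSB, borrowing when needed):
  1110100101
- 0111001010
  ----------
  col 0: (1 - 0 borrow-in) - 0 → 1 - 0 = 1, borrow out 0
  col 1: (0 - 0 borrow-in) - 1 → borrow from next column: (0+2) - 1 = 1, borrow out 1
  col 2: (1 - 1 borrow-in) - 0 → 0 - 0 = 0, borrow out 0
  col 3: (0 - 0 borrow-in) - 1 → borrow from next column: (0+2) - 1 = 1, borrow out 1
  col 4: (0 - 1 borrow-in) - 0 → borrow from next column: (-1+2) - 0 = 1, borrow out 1
  col 5: (1 - 1 borrow-in) - 0 → 0 - 0 = 0, borrow out 0
  col 6: (0 - 0 borrow-in) - 1 → borrow from next column: (0+2) - 1 = 1, borrow out 1
  col 7: (1 - 1 borrow-in) - 1 → borrow from next column: (0+2) - 1 = 1, borrow out 1
  col 8: (1 - 1 borrow-in) - 1 → borrow from next column: (0+2) - 1 = 1, borrow out 1
  col 9: (1 - 1 borrow-in) - 0 → 0 - 0 = 0, borrow out 0
Reading bits MSB→LSB: 0111011011
Strip leading zeros: 111011011
= 111011011


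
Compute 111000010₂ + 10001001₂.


Align and add column by column (LSB to MSB, carry propagating):
  0111000010
+ 0010001001
  ----------
  col 0: 0 + 1 + 0 (carry in) = 1 → bit 1, carry out 0
  col 1: 1 + 0 + 0 (carry in) = 1 → bit 1, carry out 0
  col 2: 0 + 0 + 0 (carry in) = 0 → bit 0, carry out 0
  col 3: 0 + 1 + 0 (carry in) = 1 → bit 1, carry out 0
  col 4: 0 + 0 + 0 (carry in) = 0 → bit 0, carry out 0
  col 5: 0 + 0 + 0 (carry in) = 0 → bit 0, carry out 0
  col 6: 1 + 0 + 0 (carry in) = 1 → bit 1, carry out 0
  col 7: 1 + 1 + 0 (carry in) = 2 → bit 0, carry out 1
  col 8: 1 + 0 + 1 (carry in) = 2 → bit 0, carry out 1
  col 9: 0 + 0 + 1 (carry in) = 1 → bit 1, carry out 0
Reading bits MSB→LSB: 1001001011
Strip leading zeros: 1001001011
= 1001001011


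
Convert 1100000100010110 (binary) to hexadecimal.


Group into 4-bit nibbles: 1100000100010110
  1100 = C
  0001 = 1
  0001 = 1
  0110 = 6
= 0xC116


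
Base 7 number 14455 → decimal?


Positional values (base 7):
  5 × 7^0 = 5 × 1 = 5
  5 × 7^1 = 5 × 7 = 35
  4 × 7^2 = 4 × 49 = 196
  4 × 7^3 = 4 × 343 = 1372
  1 × 7^4 = 1 × 2401 = 2401
Sum = 5 + 35 + 196 + 1372 + 2401
= 4009


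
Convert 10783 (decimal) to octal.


Divide by 8 repeatedly:
10783 ÷ 8 = 1347 remainder 7
1347 ÷ 8 = 168 remainder 3
168 ÷ 8 = 21 remainder 0
21 ÷ 8 = 2 remainder 5
2 ÷ 8 = 0 remainder 2
Reading remainders bottom-up:
= 0o25037


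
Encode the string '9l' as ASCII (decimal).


String: '9l'  (2 characters)
Per-character ASCII lookup:
  '9': digits start at 48: '9' = 48 + 9 = 57
  'l': lowercase starts at 97: 'l' = 97 + 11 = 108
= 57 108


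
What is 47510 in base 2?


Divide by 2 repeatedly:
47510 ÷ 2 = 23755 remainder 0
23755 ÷ 2 = 11877 remainder 1
11877 ÷ 2 = 5938 remainder 1
5938 ÷ 2 = 2969 remainder 0
2969 ÷ 2 = 1484 remainder 1
1484 ÷ 2 = 742 remainder 0
742 ÷ 2 = 371 remainder 0
371 ÷ 2 = 185 remainder 1
185 ÷ 2 = 92 remainder 1
92 ÷ 2 = 46 remainder 0
46 ÷ 2 = 23 remainder 0
23 ÷ 2 = 11 remainder 1
11 ÷ 2 = 5 remainder 1
5 ÷ 2 = 2 remainder 1
2 ÷ 2 = 1 remainder 0
1 ÷ 2 = 0 remainder 1
Reading remainders bottom-up:
= 1011100110010110


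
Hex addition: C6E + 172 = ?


Align and add column by column (LSB to MSB, each column mod 16 with carry):
  0C6E
+ 0172
  ----
  col 0: E(14) + 2(2) + 0 (carry in) = 16 → 0(0), carry out 1
  col 1: 6(6) + 7(7) + 1 (carry in) = 14 → E(14), carry out 0
  col 2: C(12) + 1(1) + 0 (carry in) = 13 → D(13), carry out 0
  col 3: 0(0) + 0(0) + 0 (carry in) = 0 → 0(0), carry out 0
Reading digits MSB→LSB: 0DE0
Strip leading zeros: DE0
= 0xDE0


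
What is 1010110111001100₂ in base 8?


Group into 3-bit groups: 001010110111001100
  001 = 1
  010 = 2
  110 = 6
  111 = 7
  001 = 1
  100 = 4
= 0o126714


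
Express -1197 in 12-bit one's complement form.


Original: 010010101101
Invert all bits:
  bit 0: 0 → 1
  bit 1: 1 → 0
  bit 2: 0 → 1
  bit 3: 0 → 1
  bit 4: 1 → 0
  bit 5: 0 → 1
  bit 6: 1 → 0
  bit 7: 0 → 1
  bit 8: 1 → 0
  bit 9: 1 → 0
  bit 10: 0 → 1
  bit 11: 1 → 0
= 101101010010


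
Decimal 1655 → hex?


Divide by 16 repeatedly:
1655 ÷ 16 = 103 remainder 7 (7)
103 ÷ 16 = 6 remainder 7 (7)
6 ÷ 16 = 0 remainder 6 (6)
Reading remainders bottom-up:
= 0x677


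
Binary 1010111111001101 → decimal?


Positional values:
Bit 0: 1 × 2^0 = 1
Bit 2: 1 × 2^2 = 4
Bit 3: 1 × 2^3 = 8
Bit 6: 1 × 2^6 = 64
Bit 7: 1 × 2^7 = 128
Bit 8: 1 × 2^8 = 256
Bit 9: 1 × 2^9 = 512
Bit 10: 1 × 2^10 = 1024
Bit 11: 1 × 2^11 = 2048
Bit 13: 1 × 2^13 = 8192
Bit 15: 1 × 2^15 = 32768
Sum = 1 + 4 + 8 + 64 + 128 + 256 + 512 + 1024 + 2048 + 8192 + 32768
= 45005


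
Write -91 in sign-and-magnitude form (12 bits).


Sign bit: 1 (negative)
Magnitude: 91 = 00001011011
= 100001011011


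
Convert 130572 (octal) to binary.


Each octal digit → 3 binary bits:
  1 = 001
  3 = 011
  0 = 000
  5 = 101
  7 = 111
  2 = 010
Concatenate: 001 011 000 101 111 010
= 001011000101111010


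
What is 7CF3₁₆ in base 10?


Positional values:
Position 0: 3 × 16^0 = 3 × 1 = 3
Position 1: F × 16^1 = 15 × 16 = 240
Position 2: C × 16^2 = 12 × 256 = 3072
Position 3: 7 × 16^3 = 7 × 4096 = 28672
Sum = 3 + 240 + 3072 + 28672
= 31987


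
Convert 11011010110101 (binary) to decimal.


Positional values:
Bit 0: 1 × 2^0 = 1
Bit 2: 1 × 2^2 = 4
Bit 4: 1 × 2^4 = 16
Bit 5: 1 × 2^5 = 32
Bit 7: 1 × 2^7 = 128
Bit 9: 1 × 2^9 = 512
Bit 10: 1 × 2^10 = 1024
Bit 12: 1 × 2^12 = 4096
Bit 13: 1 × 2^13 = 8192
Sum = 1 + 4 + 16 + 32 + 128 + 512 + 1024 + 4096 + 8192
= 14005


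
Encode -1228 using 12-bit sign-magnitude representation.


Sign bit: 1 (negative)
Magnitude: 1228 = 10011001100
= 110011001100


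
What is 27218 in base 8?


Divide by 8 repeatedly:
27218 ÷ 8 = 3402 remainder 2
3402 ÷ 8 = 425 remainder 2
425 ÷ 8 = 53 remainder 1
53 ÷ 8 = 6 remainder 5
6 ÷ 8 = 0 remainder 6
Reading remainders bottom-up:
= 0o65122


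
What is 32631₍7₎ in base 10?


Positional values (base 7):
  1 × 7^0 = 1 × 1 = 1
  3 × 7^1 = 3 × 7 = 21
  6 × 7^2 = 6 × 49 = 294
  2 × 7^3 = 2 × 343 = 686
  3 × 7^4 = 3 × 2401 = 7203
Sum = 1 + 21 + 294 + 686 + 7203
= 8205


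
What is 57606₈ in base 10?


Positional values:
Position 0: 6 × 8^0 = 6
Position 1: 0 × 8^1 = 0
Position 2: 6 × 8^2 = 384
Position 3: 7 × 8^3 = 3584
Position 4: 5 × 8^4 = 20480
Sum = 6 + 0 + 384 + 3584 + 20480
= 24454


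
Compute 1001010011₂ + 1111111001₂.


Align and add column by column (LSB to MSB, carry propagating):
  01001010011
+ 01111111001
  -----------
  col 0: 1 + 1 + 0 (carry in) = 2 → bit 0, carry out 1
  col 1: 1 + 0 + 1 (carry in) = 2 → bit 0, carry out 1
  col 2: 0 + 0 + 1 (carry in) = 1 → bit 1, carry out 0
  col 3: 0 + 1 + 0 (carry in) = 1 → bit 1, carry out 0
  col 4: 1 + 1 + 0 (carry in) = 2 → bit 0, carry out 1
  col 5: 0 + 1 + 1 (carry in) = 2 → bit 0, carry out 1
  col 6: 1 + 1 + 1 (carry in) = 3 → bit 1, carry out 1
  col 7: 0 + 1 + 1 (carry in) = 2 → bit 0, carry out 1
  col 8: 0 + 1 + 1 (carry in) = 2 → bit 0, carry out 1
  col 9: 1 + 1 + 1 (carry in) = 3 → bit 1, carry out 1
  col 10: 0 + 0 + 1 (carry in) = 1 → bit 1, carry out 0
Reading bits MSB→LSB: 11001001100
Strip leading zeros: 11001001100
= 11001001100


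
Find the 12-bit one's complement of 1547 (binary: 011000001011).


Original: 011000001011
Invert all bits:
  bit 0: 0 → 1
  bit 1: 1 → 0
  bit 2: 1 → 0
  bit 3: 0 → 1
  bit 4: 0 → 1
  bit 5: 0 → 1
  bit 6: 0 → 1
  bit 7: 0 → 1
  bit 8: 1 → 0
  bit 9: 0 → 1
  bit 10: 1 → 0
  bit 11: 1 → 0
= 100111110100


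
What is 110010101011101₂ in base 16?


Group into 4-bit nibbles: 0110010101011101
  0110 = 6
  0101 = 5
  0101 = 5
  1101 = D
= 0x655D


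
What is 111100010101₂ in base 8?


Group into 3-bit groups: 111100010101
  111 = 7
  100 = 4
  010 = 2
  101 = 5
= 0o7425


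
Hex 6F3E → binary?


Each hex digit → 4 binary bits:
  6 = 0110
  F = 1111
  3 = 0011
  E = 1110
Concatenate: 0110 1111 0011 1110
= 0110111100111110


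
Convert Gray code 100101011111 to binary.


Gray code: 100101011111
MSB stays the same: 1
Each subsequent bit = prev_binary XOR current_gray:
  B[1] = 1 XOR 0 = 1
  B[2] = 1 XOR 0 = 1
  B[3] = 1 XOR 1 = 0
  B[4] = 0 XOR 0 = 0
  B[5] = 0 XOR 1 = 1
  B[6] = 1 XOR 0 = 1
  B[7] = 1 XOR 1 = 0
  B[8] = 0 XOR 1 = 1
  B[9] = 1 XOR 1 = 0
  B[10] = 0 XOR 1 = 1
  B[11] = 1 XOR 1 = 0
= 111001101010 (3690 decimal)


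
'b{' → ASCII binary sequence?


String: 'b{'  (2 characters)
Per-character ASCII lookup:
  'b': lowercase starts at 97: 'b' = 97 + 1 = 98 → 1100010
  '{': special character: '{' = 123 → 1111011
= 1100010 1111011


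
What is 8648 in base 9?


Divide by 9 repeatedly:
8648 ÷ 9 = 960 remainder 8
960 ÷ 9 = 106 remainder 6
106 ÷ 9 = 11 remainder 7
11 ÷ 9 = 1 remainder 2
1 ÷ 9 = 0 remainder 1
Reading remainders bottom-up:
= 12768


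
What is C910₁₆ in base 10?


Positional values:
Position 0: 0 × 16^0 = 0 × 1 = 0
Position 1: 1 × 16^1 = 1 × 16 = 16
Position 2: 9 × 16^2 = 9 × 256 = 2304
Position 3: C × 16^3 = 12 × 4096 = 49152
Sum = 0 + 16 + 2304 + 49152
= 51472


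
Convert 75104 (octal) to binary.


Each octal digit → 3 binary bits:
  7 = 111
  5 = 101
  1 = 001
  0 = 000
  4 = 100
Concatenate: 111 101 001 000 100
= 111101001000100


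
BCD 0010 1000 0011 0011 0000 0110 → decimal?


Each 4-bit group → digit:
  0010 → 2
  1000 → 8
  0011 → 3
  0011 → 3
  0000 → 0
  0110 → 6
= 283306


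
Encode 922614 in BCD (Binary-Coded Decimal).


Each digit → 4-bit binary:
  9 → 1001
  2 → 0010
  2 → 0010
  6 → 0110
  1 → 0001
  4 → 0100
= 1001 0010 0010 0110 0001 0100


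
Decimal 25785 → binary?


Divide by 2 repeatedly:
25785 ÷ 2 = 12892 remainder 1
12892 ÷ 2 = 6446 remainder 0
6446 ÷ 2 = 3223 remainder 0
3223 ÷ 2 = 1611 remainder 1
1611 ÷ 2 = 805 remainder 1
805 ÷ 2 = 402 remainder 1
402 ÷ 2 = 201 remainder 0
201 ÷ 2 = 100 remainder 1
100 ÷ 2 = 50 remainder 0
50 ÷ 2 = 25 remainder 0
25 ÷ 2 = 12 remainder 1
12 ÷ 2 = 6 remainder 0
6 ÷ 2 = 3 remainder 0
3 ÷ 2 = 1 remainder 1
1 ÷ 2 = 0 remainder 1
Reading remainders bottom-up:
= 110010010111001


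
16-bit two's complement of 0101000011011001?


Original: 0101000011011001
Step 1 - Invert all bits: 1010111100100110
Step 2 - Add 1: 1010111100100110 + 1
= 1010111100100111 (represents -20697)


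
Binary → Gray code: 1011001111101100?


Binary: 1011001111101100
Gray code: G = B XOR (B >> 1)
B >> 1 = 0101100111110110
1011001111101100 XOR 0101100111110110:
  1 XOR 0 = 1
  0 XOR 1 = 1
  1 XOR 0 = 1
  1 XOR 1 = 0
  0 XOR 1 = 1
  0 XOR 0 = 0
  1 XOR 0 = 1
  1 XOR 1 = 0
  1 XOR 1 = 0
  1 XOR 1 = 0
  1 XOR 1 = 0
  0 XOR 1 = 1
  1 XOR 0 = 1
  1 XOR 1 = 0
  0 XOR 1 = 1
  0 XOR 0 = 0
= 1110101000011010


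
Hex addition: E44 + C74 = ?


Align and add column by column (LSB to MSB, each column mod 16 with carry):
  0E44
+ 0C74
  ----
  col 0: 4(4) + 4(4) + 0 (carry in) = 8 → 8(8), carry out 0
  col 1: 4(4) + 7(7) + 0 (carry in) = 11 → B(11), carry out 0
  col 2: E(14) + C(12) + 0 (carry in) = 26 → A(10), carry out 1
  col 3: 0(0) + 0(0) + 1 (carry in) = 1 → 1(1), carry out 0
Reading digits MSB→LSB: 1AB8
Strip leading zeros: 1AB8
= 0x1AB8


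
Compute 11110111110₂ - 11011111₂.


Align and subtract column by column (LSB to MSB, borrowing when needed):
  11110111110
- 00011011111
  -----------
  col 0: (0 - 0 borrow-in) - 1 → borrow from next column: (0+2) - 1 = 1, borrow out 1
  col 1: (1 - 1 borrow-in) - 1 → borrow from next column: (0+2) - 1 = 1, borrow out 1
  col 2: (1 - 1 borrow-in) - 1 → borrow from next column: (0+2) - 1 = 1, borrow out 1
  col 3: (1 - 1 borrow-in) - 1 → borrow from next column: (0+2) - 1 = 1, borrow out 1
  col 4: (1 - 1 borrow-in) - 1 → borrow from next column: (0+2) - 1 = 1, borrow out 1
  col 5: (1 - 1 borrow-in) - 0 → 0 - 0 = 0, borrow out 0
  col 6: (0 - 0 borrow-in) - 1 → borrow from next column: (0+2) - 1 = 1, borrow out 1
  col 7: (1 - 1 borrow-in) - 1 → borrow from next column: (0+2) - 1 = 1, borrow out 1
  col 8: (1 - 1 borrow-in) - 0 → 0 - 0 = 0, borrow out 0
  col 9: (1 - 0 borrow-in) - 0 → 1 - 0 = 1, borrow out 0
  col 10: (1 - 0 borrow-in) - 0 → 1 - 0 = 1, borrow out 0
Reading bits MSB→LSB: 11011011111
Strip leading zeros: 11011011111
= 11011011111


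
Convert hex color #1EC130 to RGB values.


Hex: #1EC130
R = 1E₁₆ = 30
G = C1₁₆ = 193
B = 30₁₆ = 48
= RGB(30, 193, 48)


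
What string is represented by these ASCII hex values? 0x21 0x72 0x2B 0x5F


Codes (hex): 0x21 0x72 0x2B 0x5F
Per-code ASCII lookup:
  0x21 = 33  (special character) → '!'
  0x72 = 114  (range 97-122: lowercase, 114 - 97 = 17) → 'r'
  0x2B = 43  (special character) → '+'
  0x5F = 95  (special character) → '_'
= '!r+_'


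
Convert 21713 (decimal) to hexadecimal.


Divide by 16 repeatedly:
21713 ÷ 16 = 1357 remainder 1 (1)
1357 ÷ 16 = 84 remainder 13 (D)
84 ÷ 16 = 5 remainder 4 (4)
5 ÷ 16 = 0 remainder 5 (5)
Reading remainders bottom-up:
= 0x54D1


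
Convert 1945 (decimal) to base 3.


Divide by 3 repeatedly:
1945 ÷ 3 = 648 remainder 1
648 ÷ 3 = 216 remainder 0
216 ÷ 3 = 72 remainder 0
72 ÷ 3 = 24 remainder 0
24 ÷ 3 = 8 remainder 0
8 ÷ 3 = 2 remainder 2
2 ÷ 3 = 0 remainder 2
Reading remainders bottom-up:
= 2200001


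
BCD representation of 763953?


Each digit → 4-bit binary:
  7 → 0111
  6 → 0110
  3 → 0011
  9 → 1001
  5 → 0101
  3 → 0011
= 0111 0110 0011 1001 0101 0011


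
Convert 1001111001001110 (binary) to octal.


Group into 3-bit groups: 001001111001001110
  001 = 1
  001 = 1
  111 = 7
  001 = 1
  001 = 1
  110 = 6
= 0o117116


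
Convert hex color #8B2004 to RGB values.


Hex: #8B2004
R = 8B₁₆ = 139
G = 20₁₆ = 32
B = 04₁₆ = 4
= RGB(139, 32, 4)


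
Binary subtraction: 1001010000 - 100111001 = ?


Align and subtract column by column (LSB to MSB, borrowing when needed):
  1001010000
- 0100111001
  ----------
  col 0: (0 - 0 borrow-in) - 1 → borrow from next column: (0+2) - 1 = 1, borrow out 1
  col 1: (0 - 1 borrow-in) - 0 → borrow from next column: (-1+2) - 0 = 1, borrow out 1
  col 2: (0 - 1 borrow-in) - 0 → borrow from next column: (-1+2) - 0 = 1, borrow out 1
  col 3: (0 - 1 borrow-in) - 1 → borrow from next column: (-1+2) - 1 = 0, borrow out 1
  col 4: (1 - 1 borrow-in) - 1 → borrow from next column: (0+2) - 1 = 1, borrow out 1
  col 5: (0 - 1 borrow-in) - 1 → borrow from next column: (-1+2) - 1 = 0, borrow out 1
  col 6: (1 - 1 borrow-in) - 0 → 0 - 0 = 0, borrow out 0
  col 7: (0 - 0 borrow-in) - 0 → 0 - 0 = 0, borrow out 0
  col 8: (0 - 0 borrow-in) - 1 → borrow from next column: (0+2) - 1 = 1, borrow out 1
  col 9: (1 - 1 borrow-in) - 0 → 0 - 0 = 0, borrow out 0
Reading bits MSB→LSB: 0100010111
Strip leading zeros: 100010111
= 100010111
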